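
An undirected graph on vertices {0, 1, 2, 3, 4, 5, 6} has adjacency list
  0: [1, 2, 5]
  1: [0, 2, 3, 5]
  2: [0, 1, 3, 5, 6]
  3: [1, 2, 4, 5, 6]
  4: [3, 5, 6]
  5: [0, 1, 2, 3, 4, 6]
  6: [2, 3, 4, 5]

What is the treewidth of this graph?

3

A width-3 tree decomposition is:
Bags: B1 = {3, 4, 5, 6}  B2 = {2, 3, 5, 6}  B3 = {1, 2, 3, 5}  B4 = {0, 1, 2, 5}
Tree: B1–B2, B2–B3, B3–B4
Each bag holds 4 vertices, so the decomposition has width 3, which upper-bounds the treewidth. For the lower bound, the 4 vertices {0, 1, 2, 5} are pairwise adjacent, and any tree decomposition puts a clique entirely inside one bag — forcing width ≥ 3. Hence tw(G) = 3 exactly.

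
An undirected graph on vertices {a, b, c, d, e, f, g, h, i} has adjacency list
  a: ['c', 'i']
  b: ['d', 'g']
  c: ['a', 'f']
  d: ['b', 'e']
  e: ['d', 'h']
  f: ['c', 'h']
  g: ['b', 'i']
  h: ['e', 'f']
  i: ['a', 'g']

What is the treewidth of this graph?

2

A width-2 tree decomposition is:
Bags: B1 = {e, f, h}  B2 = {d, e, f}  B3 = {b, d, f}  B4 = {b, f, g}  B5 = {f, g, i}  B6 = {a, f, i}  B7 = {a, c, f}
Tree: B1–B2, B2–B3, B3–B4, B4–B5, B5–B6, B6–B7
The largest bag has 3 vertices, giving width 2; this decomposition certifies tw(G) ≤ 2. The edges f–h–e–d–b–g–i–a–c–f form a cycle, so G is not a tree and its treewidth is at least 2. Therefore the treewidth is 2.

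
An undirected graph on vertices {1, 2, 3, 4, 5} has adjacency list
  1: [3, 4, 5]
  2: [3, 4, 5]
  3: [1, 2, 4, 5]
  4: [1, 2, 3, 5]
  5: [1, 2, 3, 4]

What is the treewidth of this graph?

3

A width-3 tree decomposition is:
Bags: B1 = {2, 3, 4, 5}  B2 = {1, 3, 4, 5}
Tree: B1–B2
Each bag holds 4 vertices, so the decomposition has width 3, which upper-bounds the treewidth. For the lower bound, the 4 vertices {1, 3, 4, 5} are pairwise adjacent, and any tree decomposition puts a clique entirely inside one bag — forcing width ≥ 3. Combining the bounds, tw(G) = 3.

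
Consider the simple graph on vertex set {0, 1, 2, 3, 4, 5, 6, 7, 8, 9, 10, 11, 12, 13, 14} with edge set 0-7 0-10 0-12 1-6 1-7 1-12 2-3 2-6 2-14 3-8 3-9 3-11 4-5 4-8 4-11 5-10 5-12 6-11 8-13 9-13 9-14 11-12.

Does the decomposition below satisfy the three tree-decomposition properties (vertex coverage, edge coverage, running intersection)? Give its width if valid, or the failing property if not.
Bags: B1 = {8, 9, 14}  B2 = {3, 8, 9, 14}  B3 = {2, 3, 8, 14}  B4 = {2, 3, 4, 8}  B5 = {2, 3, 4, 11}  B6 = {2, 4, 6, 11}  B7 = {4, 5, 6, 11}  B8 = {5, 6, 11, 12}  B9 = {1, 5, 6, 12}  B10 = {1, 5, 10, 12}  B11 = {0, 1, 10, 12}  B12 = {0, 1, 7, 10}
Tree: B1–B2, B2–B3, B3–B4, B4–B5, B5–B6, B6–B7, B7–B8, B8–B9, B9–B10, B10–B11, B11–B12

A tree decomposition must satisfy three properties: every vertex lies in some bag; for every edge, both endpoints lie together in some bag; and for every vertex, the bags containing it form a connected subtree. Here vertex 13 appears in no bag, so the decomposition is invalid.

No — vertex 13 appears in no bag.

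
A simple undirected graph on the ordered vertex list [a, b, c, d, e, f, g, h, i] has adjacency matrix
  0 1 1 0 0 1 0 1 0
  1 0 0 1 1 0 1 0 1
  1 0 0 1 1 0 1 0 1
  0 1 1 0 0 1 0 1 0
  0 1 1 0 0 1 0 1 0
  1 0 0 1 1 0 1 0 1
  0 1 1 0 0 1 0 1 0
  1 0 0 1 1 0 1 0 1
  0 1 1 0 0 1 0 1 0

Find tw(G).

4

A width-4 tree decomposition is:
Bags: B1 = {b, c, e, f, h}  B2 = {b, c, d, f, h}  B3 = {b, c, f, h, i}  B4 = {a, b, c, f, h}  B5 = {b, c, f, g, h}
Tree: B1–B2, B2–B3, B3–B4, B4–B5
The largest bag has 5 vertices, giving width 4; this decomposition certifies tw(G) ≤ 4. For the lower bound: the 5 vertex sets {e,h}, {c,d}, {b,i}, {f}, {a} are disjoint, each induces a connected subgraph, and every pair is joined by at least one edge of G. Contracting each set to a single vertex therefore yields K_{5} as a minor, and since treewidth is minor-monotone, tw(G) ≥ tw(K_{5}) = 4. Therefore the treewidth is 4.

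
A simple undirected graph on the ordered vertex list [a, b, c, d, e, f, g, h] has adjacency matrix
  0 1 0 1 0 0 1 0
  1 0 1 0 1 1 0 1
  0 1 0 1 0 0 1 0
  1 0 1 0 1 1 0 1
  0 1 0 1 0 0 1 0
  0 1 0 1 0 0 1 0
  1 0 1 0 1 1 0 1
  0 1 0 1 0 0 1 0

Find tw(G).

A width-3 tree decomposition is:
Bags: B1 = {b, d, f, g}  B2 = {b, c, d, g}  B3 = {b, d, g, h}  B4 = {a, b, d, g}  B5 = {b, d, e, g}
Tree: B1–B2, B2–B3, B3–B4, B4–B5
Every bag has size at most 4, so the width is 4 − 1 = 3 and tw(G) ≤ 3. For the lower bound: the 4 vertex sets {d,f}, {c,g}, {b}, {h} are disjoint, each induces a connected subgraph, and every pair is joined by at least one edge of G. Contracting each set to a single vertex therefore yields K_{4} as a minor, and since treewidth is minor-monotone, tw(G) ≥ tw(K_{4}) = 3. Hence tw(G) = 3 exactly.

3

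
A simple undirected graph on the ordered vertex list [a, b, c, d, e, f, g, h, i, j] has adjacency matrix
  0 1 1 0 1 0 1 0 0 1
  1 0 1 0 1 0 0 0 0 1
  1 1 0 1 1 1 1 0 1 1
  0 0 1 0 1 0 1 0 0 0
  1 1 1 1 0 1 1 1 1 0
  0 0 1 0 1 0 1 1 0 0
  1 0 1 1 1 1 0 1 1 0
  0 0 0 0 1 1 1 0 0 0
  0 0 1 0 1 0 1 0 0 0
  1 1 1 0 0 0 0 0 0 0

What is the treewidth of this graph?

3

A width-3 tree decomposition is:
Bags: B1 = {a, c, e, g}  B2 = {a, b, c, e}  B3 = {a, b, c, j}  B4 = {c, d, e, g}  B5 = {c, e, f, g}  B6 = {e, f, g, h}  B7 = {c, e, g, i}
Tree: B1–B2, B2–B3, B1–B4, B1–B5, B5–B6, B4–B7
Every bag has size at most 4, so the width is 4 − 1 = 3 and tw(G) ≤ 3. Conversely, {e, f, g, h} is a clique of size 4, and the vertices of any clique must share a bag in every tree decomposition; so some bag has ≥ 4 vertices and tw(G) ≥ 3. Combining the bounds, tw(G) = 3.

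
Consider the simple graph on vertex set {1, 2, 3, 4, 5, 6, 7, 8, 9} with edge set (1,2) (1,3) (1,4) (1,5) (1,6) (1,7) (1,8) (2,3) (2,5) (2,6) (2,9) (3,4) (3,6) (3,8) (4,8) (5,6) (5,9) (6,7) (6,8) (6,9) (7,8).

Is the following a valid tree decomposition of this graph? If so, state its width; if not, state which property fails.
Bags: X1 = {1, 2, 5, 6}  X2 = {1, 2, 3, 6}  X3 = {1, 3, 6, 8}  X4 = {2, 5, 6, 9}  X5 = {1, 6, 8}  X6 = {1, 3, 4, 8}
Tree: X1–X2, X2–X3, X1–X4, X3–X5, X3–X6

No — vertex 7 appears in no bag.

A tree decomposition must satisfy three properties: every vertex lies in some bag; for every edge, both endpoints lie together in some bag; and for every vertex, the bags containing it form a connected subtree. Here vertex 7 appears in no bag, so the decomposition is invalid.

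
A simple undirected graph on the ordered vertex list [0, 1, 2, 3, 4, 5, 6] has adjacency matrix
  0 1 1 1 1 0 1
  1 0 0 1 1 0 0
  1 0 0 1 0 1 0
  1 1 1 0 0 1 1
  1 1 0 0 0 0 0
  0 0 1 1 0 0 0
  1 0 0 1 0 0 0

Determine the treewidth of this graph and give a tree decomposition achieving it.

Treewidth 2.
Bags: B1 = {0, 3, 6}  B2 = {0, 2, 3}  B3 = {0, 1, 3}  B4 = {0, 1, 4}  B5 = {2, 3, 5}
Tree: B1–B2, B1–B3, B3–B4, B2–B5

The largest bag has 3 vertices, giving width 2; this decomposition certifies tw(G) ≤ 2. Conversely, {0, 1, 3} is a clique of size 3, and the vertices of any clique must share a bag in every tree decomposition; so some bag has ≥ 3 vertices and tw(G) ≥ 2. Therefore the treewidth is 2.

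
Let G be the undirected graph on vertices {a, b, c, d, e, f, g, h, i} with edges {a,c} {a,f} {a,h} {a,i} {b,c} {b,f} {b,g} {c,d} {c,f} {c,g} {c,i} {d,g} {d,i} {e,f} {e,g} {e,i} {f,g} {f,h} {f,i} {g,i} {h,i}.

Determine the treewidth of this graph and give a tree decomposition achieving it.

Each bag holds 4 vertices, so the decomposition has width 3, which upper-bounds the treewidth. On the other hand G contains the 4-clique {c, d, g, i}. A clique must lie in a single bag of any decomposition, so no decomposition can have width below 3. The upper and lower bounds meet at 3, so that is the treewidth.

Treewidth 3.
Bags: B1 = {c, f, g, i}  B2 = {a, c, f, i}  B3 = {b, c, f, g}  B4 = {e, f, g, i}  B5 = {c, d, g, i}  B6 = {a, f, h, i}
Tree: B1–B2, B1–B3, B1–B4, B1–B5, B2–B6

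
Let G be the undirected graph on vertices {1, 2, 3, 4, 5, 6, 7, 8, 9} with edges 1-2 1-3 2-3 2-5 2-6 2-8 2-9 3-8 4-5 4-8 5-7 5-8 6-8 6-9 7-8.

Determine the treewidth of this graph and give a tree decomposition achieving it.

Each bag holds 3 vertices, so the decomposition has width 2, which upper-bounds the treewidth. For the lower bound, the 3 vertices {2, 3, 8} are pairwise adjacent, and any tree decomposition puts a clique entirely inside one bag — forcing width ≥ 2. Hence tw(G) = 2 exactly.

Treewidth 2.
One such decomposition:
Bags: B1 = {2, 5, 8}  B2 = {2, 6, 8}  B3 = {2, 3, 8}  B4 = {1, 2, 3}  B5 = {5, 7, 8}  B6 = {2, 6, 9}  B7 = {4, 5, 8}
Tree: B1–B2, B1–B3, B3–B4, B1–B5, B2–B6, B5–B7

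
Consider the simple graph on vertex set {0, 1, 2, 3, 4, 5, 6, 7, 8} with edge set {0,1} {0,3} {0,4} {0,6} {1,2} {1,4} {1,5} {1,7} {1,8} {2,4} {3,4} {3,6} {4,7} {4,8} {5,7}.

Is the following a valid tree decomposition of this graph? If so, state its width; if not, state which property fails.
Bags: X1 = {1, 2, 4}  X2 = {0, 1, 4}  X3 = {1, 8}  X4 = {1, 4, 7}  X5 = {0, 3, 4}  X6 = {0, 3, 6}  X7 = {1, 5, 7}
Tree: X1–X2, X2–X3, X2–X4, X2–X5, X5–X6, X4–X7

A tree decomposition must satisfy three properties: every vertex lies in some bag; for every edge, both endpoints lie together in some bag; and for every vertex, the bags containing it form a connected subtree. Here edge (4,8) lies in no bag, so the decomposition is invalid.

No — edge (4,8) lies in no bag.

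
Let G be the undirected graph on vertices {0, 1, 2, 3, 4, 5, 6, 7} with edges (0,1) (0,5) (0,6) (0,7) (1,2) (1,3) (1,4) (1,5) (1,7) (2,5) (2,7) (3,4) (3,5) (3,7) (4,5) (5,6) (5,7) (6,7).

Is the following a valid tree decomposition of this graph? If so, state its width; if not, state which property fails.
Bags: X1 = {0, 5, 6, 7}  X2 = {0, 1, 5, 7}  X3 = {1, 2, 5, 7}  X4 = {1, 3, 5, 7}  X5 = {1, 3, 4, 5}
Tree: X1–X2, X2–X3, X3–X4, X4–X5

Vertex coverage: the bags together contain {0, 1, 2, 3, 4, 5, 6, 7}, the full vertex set. Edge coverage: each edge of G has both endpoints in at least one bag. Running intersection: for every vertex, the bags containing it form a connected subtree. All three properties hold, so this is a valid tree decomposition of width max|bag| − 1 = 3, and hence tw(G) ≤ 3.

Yes; width 3.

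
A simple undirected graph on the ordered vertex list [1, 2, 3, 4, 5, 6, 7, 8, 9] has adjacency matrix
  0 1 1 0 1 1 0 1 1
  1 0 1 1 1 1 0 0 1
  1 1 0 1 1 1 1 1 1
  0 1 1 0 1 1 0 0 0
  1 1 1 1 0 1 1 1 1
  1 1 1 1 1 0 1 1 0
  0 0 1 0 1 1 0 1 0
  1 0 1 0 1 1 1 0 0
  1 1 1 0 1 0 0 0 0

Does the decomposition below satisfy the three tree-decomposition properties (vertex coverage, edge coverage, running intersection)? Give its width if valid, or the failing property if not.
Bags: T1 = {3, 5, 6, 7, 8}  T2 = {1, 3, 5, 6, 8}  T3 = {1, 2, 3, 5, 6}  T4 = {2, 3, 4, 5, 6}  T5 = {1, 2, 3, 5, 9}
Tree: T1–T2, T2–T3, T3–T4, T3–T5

Yes; width 4.

Checking the three conditions: (i) the bags cover all of {1, 2, 3, 4, 5, 6, 7, 8, 9}; (ii) for each edge, some bag contains both endpoints; (iii) the bags containing any fixed vertex form a subtree. All hold, so the decomposition is valid with width 5 − 1 = 4.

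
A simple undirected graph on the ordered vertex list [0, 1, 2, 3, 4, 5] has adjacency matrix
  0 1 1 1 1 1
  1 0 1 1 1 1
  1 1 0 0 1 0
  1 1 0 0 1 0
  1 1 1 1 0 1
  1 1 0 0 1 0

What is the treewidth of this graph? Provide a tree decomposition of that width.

Every bag has size at most 4, so the width is 4 − 1 = 3 and tw(G) ≤ 3. Conversely, {0, 1, 2, 4} is a clique of size 4, and the vertices of any clique must share a bag in every tree decomposition; so some bag has ≥ 4 vertices and tw(G) ≥ 3. Therefore the treewidth is 3.

Treewidth 3.
One optimal decomposition is:
Bags: B1 = {0, 1, 3, 4}  B2 = {0, 1, 4, 5}  B3 = {0, 1, 2, 4}
Tree: B1–B2, B1–B3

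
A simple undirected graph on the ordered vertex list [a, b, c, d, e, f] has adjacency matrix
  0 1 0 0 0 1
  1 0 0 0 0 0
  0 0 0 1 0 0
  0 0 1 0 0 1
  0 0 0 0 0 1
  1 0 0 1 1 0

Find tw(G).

1

A width-1 tree decomposition is:
Bags: B1 = {d, f}  B2 = {c, d}  B3 = {a, f}  B4 = {a, b}  B5 = {e, f}
Tree: B1–B2, B1–B3, B3–B4, B1–B5
The largest bag has 2 vertices, giving width 1; this decomposition certifies tw(G) ≤ 1. Any graph with an edge has treewidth ≥ 1, and G has the edge d–f. Combining the bounds, tw(G) = 1.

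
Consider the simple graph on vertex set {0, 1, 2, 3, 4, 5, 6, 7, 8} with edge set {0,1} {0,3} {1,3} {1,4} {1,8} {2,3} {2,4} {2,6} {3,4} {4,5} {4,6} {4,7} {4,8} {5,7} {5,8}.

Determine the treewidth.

2

A width-2 tree decomposition is:
Bags: B1 = {0, 1, 3}  B2 = {1, 3, 4}  B3 = {2, 3, 4}  B4 = {1, 4, 8}  B5 = {4, 5, 8}  B6 = {4, 5, 7}  B7 = {2, 4, 6}
Tree: B1–B2, B2–B3, B2–B4, B4–B5, B5–B6, B3–B7
The largest bag has 3 vertices, giving width 2; this decomposition certifies tw(G) ≤ 2. Conversely, {0, 1, 3} is a clique of size 3, and the vertices of any clique must share a bag in every tree decomposition; so some bag has ≥ 3 vertices and tw(G) ≥ 2. Hence tw(G) = 2 exactly.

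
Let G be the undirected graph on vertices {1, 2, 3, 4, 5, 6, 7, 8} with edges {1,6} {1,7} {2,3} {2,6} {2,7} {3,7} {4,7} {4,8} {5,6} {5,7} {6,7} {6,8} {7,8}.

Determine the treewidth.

A width-2 tree decomposition is:
Bags: B1 = {2, 6, 7}  B2 = {2, 3, 7}  B3 = {1, 6, 7}  B4 = {5, 6, 7}  B5 = {6, 7, 8}  B6 = {4, 7, 8}
Tree: B1–B2, B1–B3, B1–B4, B1–B5, B5–B6
Each bag holds 3 vertices, so the decomposition has width 2, which upper-bounds the treewidth. Conversely, {2, 3, 7} is a clique of size 3, and the vertices of any clique must share a bag in every tree decomposition; so some bag has ≥ 3 vertices and tw(G) ≥ 2. The upper and lower bounds meet at 2, so that is the treewidth.

2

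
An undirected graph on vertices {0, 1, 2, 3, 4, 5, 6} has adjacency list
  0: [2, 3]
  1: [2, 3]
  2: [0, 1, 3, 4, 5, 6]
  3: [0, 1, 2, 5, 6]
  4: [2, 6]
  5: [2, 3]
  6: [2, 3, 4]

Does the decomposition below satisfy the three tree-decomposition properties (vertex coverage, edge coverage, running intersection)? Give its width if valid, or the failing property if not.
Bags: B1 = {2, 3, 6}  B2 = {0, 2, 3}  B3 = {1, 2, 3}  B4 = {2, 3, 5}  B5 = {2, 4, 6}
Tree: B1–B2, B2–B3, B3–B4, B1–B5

Yes; width 2.

Every vertex of G appears in some bag (union = {0, 1, 2, 3, 4, 5, 6}); every edge is covered by a bag; and for each vertex v the set of bags containing v is connected in the bag tree. The decomposition is therefore valid. The largest bag has 3 vertices, so the width is 2.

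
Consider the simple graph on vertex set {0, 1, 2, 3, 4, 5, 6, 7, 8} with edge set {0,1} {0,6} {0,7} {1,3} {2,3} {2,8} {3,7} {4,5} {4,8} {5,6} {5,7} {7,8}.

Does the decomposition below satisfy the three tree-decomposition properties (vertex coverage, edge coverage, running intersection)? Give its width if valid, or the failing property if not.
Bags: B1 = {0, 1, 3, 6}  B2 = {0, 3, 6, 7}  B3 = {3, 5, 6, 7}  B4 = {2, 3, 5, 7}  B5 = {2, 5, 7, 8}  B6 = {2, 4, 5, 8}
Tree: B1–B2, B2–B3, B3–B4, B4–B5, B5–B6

Yes; width 3.

Checking the three conditions: (i) the bags cover all of {0, 1, 2, 3, 4, 5, 6, 7, 8}; (ii) for each edge, some bag contains both endpoints; (iii) the bags containing any fixed vertex form a subtree. All hold, so the decomposition is valid with width 4 − 1 = 3.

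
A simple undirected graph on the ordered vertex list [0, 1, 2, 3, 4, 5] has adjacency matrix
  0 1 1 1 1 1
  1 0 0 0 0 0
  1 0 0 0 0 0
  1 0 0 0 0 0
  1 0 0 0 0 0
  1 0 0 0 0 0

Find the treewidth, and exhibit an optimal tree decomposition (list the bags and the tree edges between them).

Treewidth 1.
Bags: B1 = {0, 2}  B2 = {0, 1}  B3 = {0, 3}  B4 = {0, 5}  B5 = {0, 4}
Tree: B1–B2, B2–B3, B1–B4, B2–B5

Each bag holds 2 vertices, so the decomposition has width 1, which upper-bounds the treewidth. G has an edge, so its treewidth is at least 1. Hence tw(G) = 1 exactly.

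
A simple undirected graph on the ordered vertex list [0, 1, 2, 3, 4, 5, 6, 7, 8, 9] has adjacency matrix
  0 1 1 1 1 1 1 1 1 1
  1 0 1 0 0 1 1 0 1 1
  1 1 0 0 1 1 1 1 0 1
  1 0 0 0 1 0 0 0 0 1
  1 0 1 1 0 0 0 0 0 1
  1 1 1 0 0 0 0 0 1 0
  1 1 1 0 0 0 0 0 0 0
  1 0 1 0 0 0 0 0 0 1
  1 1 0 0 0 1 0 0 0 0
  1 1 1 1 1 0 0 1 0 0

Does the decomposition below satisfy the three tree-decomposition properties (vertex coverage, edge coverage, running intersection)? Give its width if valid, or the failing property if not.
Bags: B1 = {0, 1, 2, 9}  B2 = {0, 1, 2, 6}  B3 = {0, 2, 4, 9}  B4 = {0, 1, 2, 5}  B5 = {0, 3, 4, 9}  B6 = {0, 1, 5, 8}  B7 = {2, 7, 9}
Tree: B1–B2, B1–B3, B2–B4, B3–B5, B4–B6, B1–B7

A tree decomposition must satisfy three properties: every vertex lies in some bag; for every edge, both endpoints lie together in some bag; and for every vertex, the bags containing it form a connected subtree. Here edge (0,7) lies in no bag, so the decomposition is invalid.

No — edge (0,7) lies in no bag.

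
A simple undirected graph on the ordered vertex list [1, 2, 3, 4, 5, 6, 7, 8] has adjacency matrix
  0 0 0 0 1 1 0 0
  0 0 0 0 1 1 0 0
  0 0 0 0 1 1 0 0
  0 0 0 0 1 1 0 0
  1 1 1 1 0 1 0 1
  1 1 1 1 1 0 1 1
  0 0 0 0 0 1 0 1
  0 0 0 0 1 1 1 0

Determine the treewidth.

2

A width-2 tree decomposition is:
Bags: B1 = {5, 6, 8}  B2 = {1, 5, 6}  B3 = {4, 5, 6}  B4 = {6, 7, 8}  B5 = {3, 5, 6}  B6 = {2, 5, 6}
Tree: B1–B2, B1–B3, B1–B4, B2–B5, B3–B6
The largest bag has 3 vertices, giving width 2; this decomposition certifies tw(G) ≤ 2. Conversely, {1, 5, 6} is a clique of size 3, and the vertices of any clique must share a bag in every tree decomposition; so some bag has ≥ 3 vertices and tw(G) ≥ 2. The upper and lower bounds meet at 2, so that is the treewidth.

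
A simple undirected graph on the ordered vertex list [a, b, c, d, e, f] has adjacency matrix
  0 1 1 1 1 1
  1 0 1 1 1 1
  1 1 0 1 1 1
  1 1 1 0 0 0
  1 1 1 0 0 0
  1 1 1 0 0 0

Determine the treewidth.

3

A width-3 tree decomposition is:
Bags: B1 = {a, b, c, d}  B2 = {a, b, c, f}  B3 = {a, b, c, e}
Tree: B1–B2, B2–B3
Each bag holds 4 vertices, so the decomposition has width 3, which upper-bounds the treewidth. For the lower bound, the 4 vertices {a, b, c, d} are pairwise adjacent, and any tree decomposition puts a clique entirely inside one bag — forcing width ≥ 3. The upper and lower bounds meet at 3, so that is the treewidth.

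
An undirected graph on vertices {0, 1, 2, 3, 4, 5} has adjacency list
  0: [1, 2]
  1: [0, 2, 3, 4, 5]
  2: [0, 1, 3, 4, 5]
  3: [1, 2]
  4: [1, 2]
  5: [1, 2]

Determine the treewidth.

A width-2 tree decomposition is:
Bags: B1 = {1, 2, 3}  B2 = {1, 2, 5}  B3 = {1, 2, 4}  B4 = {0, 1, 2}
Tree: B1–B2, B1–B3, B1–B4
The largest bag has 3 vertices, giving width 2; this decomposition certifies tw(G) ≤ 2. On the other hand G contains the 3-clique {0, 1, 2}. A clique must lie in a single bag of any decomposition, so no decomposition can have width below 2. Combining the bounds, tw(G) = 2.

2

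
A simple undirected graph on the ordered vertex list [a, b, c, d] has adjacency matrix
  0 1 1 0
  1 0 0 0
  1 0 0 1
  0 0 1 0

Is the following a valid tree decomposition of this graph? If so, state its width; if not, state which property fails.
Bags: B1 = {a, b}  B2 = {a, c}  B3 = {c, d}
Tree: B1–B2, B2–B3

Vertex coverage: the bags together contain {a, b, c, d}, the full vertex set. Edge coverage: each edge of G has both endpoints in at least one bag. Running intersection: for every vertex, the bags containing it form a connected subtree. All three properties hold, so this is a valid tree decomposition of width max|bag| − 1 = 1, and hence tw(G) ≤ 1.

Yes; width 1.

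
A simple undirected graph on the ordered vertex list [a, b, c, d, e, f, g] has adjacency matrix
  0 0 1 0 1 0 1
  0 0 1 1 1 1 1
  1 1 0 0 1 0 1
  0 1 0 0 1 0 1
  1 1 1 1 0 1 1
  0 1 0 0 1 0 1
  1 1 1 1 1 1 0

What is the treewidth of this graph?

A width-3 tree decomposition is:
Bags: B1 = {b, c, e, g}  B2 = {b, d, e, g}  B3 = {a, c, e, g}  B4 = {b, e, f, g}
Tree: B1–B2, B1–B3, B1–B4
Every bag has size at most 4, so the width is 4 − 1 = 3 and tw(G) ≤ 3. For the lower bound, the 4 vertices {a, c, e, g} are pairwise adjacent, and any tree decomposition puts a clique entirely inside one bag — forcing width ≥ 3. Combining the bounds, tw(G) = 3.

3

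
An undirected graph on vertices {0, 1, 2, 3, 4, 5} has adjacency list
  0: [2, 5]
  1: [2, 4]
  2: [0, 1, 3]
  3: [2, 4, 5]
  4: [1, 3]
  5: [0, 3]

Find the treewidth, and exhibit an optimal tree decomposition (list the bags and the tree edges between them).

Treewidth 2.
Bags: B1 = {1, 3, 4}  B2 = {1, 2, 3}  B3 = {2, 3, 5}  B4 = {0, 2, 5}
Tree: B1–B2, B2–B3, B3–B4

Every bag has size at most 3, so the width is 3 − 1 = 2 and tw(G) ≤ 2. For the lower bound, G contains the cycle 4–1–2–3–4, so G is not a forest; only forests have treewidth ≤ 1, hence tw(G) ≥ 2. Combining the bounds, tw(G) = 2.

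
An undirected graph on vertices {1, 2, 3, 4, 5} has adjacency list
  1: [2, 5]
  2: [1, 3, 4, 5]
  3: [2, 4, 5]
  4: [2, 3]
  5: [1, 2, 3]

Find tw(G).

A width-2 tree decomposition is:
Bags: B1 = {2, 3, 4}  B2 = {2, 3, 5}  B3 = {1, 2, 5}
Tree: B1–B2, B2–B3
Each bag holds 3 vertices, so the decomposition has width 2, which upper-bounds the treewidth. For the lower bound, the 3 vertices {1, 2, 5} are pairwise adjacent, and any tree decomposition puts a clique entirely inside one bag — forcing width ≥ 2. Therefore the treewidth is 2.

2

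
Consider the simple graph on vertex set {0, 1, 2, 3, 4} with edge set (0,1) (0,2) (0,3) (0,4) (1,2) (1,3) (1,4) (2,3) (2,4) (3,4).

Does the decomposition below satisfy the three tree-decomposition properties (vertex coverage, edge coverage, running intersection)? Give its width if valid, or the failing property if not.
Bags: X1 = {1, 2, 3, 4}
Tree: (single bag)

No — vertex 0 appears in no bag.

A tree decomposition must satisfy three properties: every vertex lies in some bag; for every edge, both endpoints lie together in some bag; and for every vertex, the bags containing it form a connected subtree. Here vertex 0 appears in no bag, so the decomposition is invalid.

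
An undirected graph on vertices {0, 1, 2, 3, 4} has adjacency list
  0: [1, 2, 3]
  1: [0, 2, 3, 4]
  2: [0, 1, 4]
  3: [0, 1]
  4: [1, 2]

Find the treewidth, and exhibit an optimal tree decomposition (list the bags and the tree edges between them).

Treewidth 2.
One such decomposition:
Bags: B1 = {1, 2, 4}  B2 = {0, 1, 2}  B3 = {0, 1, 3}
Tree: B1–B2, B2–B3

The largest bag has 3 vertices, giving width 2; this decomposition certifies tw(G) ≤ 2. On the other hand G contains the 3-clique {0, 1, 2}. A clique must lie in a single bag of any decomposition, so no decomposition can have width below 2. Combining the bounds, tw(G) = 2.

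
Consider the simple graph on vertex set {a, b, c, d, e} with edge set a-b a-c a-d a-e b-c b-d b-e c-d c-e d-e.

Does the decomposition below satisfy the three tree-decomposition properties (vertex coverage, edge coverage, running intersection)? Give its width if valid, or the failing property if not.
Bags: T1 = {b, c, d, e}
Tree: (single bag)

No — vertex a appears in no bag.

A tree decomposition must satisfy three properties: every vertex lies in some bag; for every edge, both endpoints lie together in some bag; and for every vertex, the bags containing it form a connected subtree. Here vertex a appears in no bag, so the decomposition is invalid.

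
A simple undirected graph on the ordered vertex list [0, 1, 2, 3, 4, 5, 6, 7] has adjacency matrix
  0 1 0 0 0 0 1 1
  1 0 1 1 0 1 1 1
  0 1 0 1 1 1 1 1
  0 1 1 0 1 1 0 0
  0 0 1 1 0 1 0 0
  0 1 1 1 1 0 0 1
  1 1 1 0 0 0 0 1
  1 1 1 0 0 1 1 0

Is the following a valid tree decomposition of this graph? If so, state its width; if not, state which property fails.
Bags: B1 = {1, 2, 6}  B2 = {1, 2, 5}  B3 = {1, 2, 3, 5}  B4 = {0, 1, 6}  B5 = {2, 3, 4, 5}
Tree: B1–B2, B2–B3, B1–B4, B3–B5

No — vertex 7 appears in no bag.

A tree decomposition must satisfy three properties: every vertex lies in some bag; for every edge, both endpoints lie together in some bag; and for every vertex, the bags containing it form a connected subtree. Here vertex 7 appears in no bag, so the decomposition is invalid.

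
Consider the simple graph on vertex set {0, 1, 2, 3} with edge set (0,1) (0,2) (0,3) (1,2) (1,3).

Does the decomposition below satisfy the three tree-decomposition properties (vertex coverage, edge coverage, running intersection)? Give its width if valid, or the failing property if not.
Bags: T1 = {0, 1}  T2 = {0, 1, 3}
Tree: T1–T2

No — vertex 2 appears in no bag.

A tree decomposition must satisfy three properties: every vertex lies in some bag; for every edge, both endpoints lie together in some bag; and for every vertex, the bags containing it form a connected subtree. Here vertex 2 appears in no bag, so the decomposition is invalid.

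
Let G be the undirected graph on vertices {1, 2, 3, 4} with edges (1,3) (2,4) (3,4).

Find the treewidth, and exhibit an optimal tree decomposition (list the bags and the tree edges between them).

Treewidth 1.
One such decomposition:
Bags: B1 = {2, 4}  B2 = {3, 4}  B3 = {1, 3}
Tree: B1–B2, B2–B3

The largest bag has 2 vertices, giving width 1; this decomposition certifies tw(G) ≤ 1. Any graph with an edge has treewidth ≥ 1, and G has the edge 2–4. Hence tw(G) = 1 exactly.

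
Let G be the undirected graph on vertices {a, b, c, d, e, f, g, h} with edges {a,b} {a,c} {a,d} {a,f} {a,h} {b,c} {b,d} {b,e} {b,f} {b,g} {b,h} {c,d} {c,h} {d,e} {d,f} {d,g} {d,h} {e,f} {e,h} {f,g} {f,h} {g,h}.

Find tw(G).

4

A width-4 tree decomposition is:
Bags: B1 = {a, b, d, f, h}  B2 = {b, d, f, g, h}  B3 = {a, b, c, d, h}  B4 = {b, d, e, f, h}
Tree: B1–B2, B1–B3, B1–B4
The largest bag has 5 vertices, giving width 4; this decomposition certifies tw(G) ≤ 4. For the lower bound, the 5 vertices {a, b, c, d, h} are pairwise adjacent, and any tree decomposition puts a clique entirely inside one bag — forcing width ≥ 4. The upper and lower bounds meet at 4, so that is the treewidth.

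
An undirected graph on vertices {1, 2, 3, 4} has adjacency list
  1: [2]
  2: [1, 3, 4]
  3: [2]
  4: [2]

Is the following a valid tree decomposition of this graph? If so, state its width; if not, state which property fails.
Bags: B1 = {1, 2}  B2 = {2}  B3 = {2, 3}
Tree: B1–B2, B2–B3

No — vertex 4 appears in no bag.

A tree decomposition must satisfy three properties: every vertex lies in some bag; for every edge, both endpoints lie together in some bag; and for every vertex, the bags containing it form a connected subtree. Here vertex 4 appears in no bag, so the decomposition is invalid.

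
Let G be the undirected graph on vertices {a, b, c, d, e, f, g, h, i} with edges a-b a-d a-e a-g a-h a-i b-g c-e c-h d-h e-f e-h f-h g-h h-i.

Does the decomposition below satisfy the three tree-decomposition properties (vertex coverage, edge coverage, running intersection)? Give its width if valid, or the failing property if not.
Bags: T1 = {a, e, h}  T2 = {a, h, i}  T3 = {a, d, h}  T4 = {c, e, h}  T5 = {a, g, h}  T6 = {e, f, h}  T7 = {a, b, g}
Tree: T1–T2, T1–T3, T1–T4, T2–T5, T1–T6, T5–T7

Yes; width 2.

Checking the three conditions: (i) the bags cover all of {a, b, c, d, e, f, g, h, i}; (ii) for each edge, some bag contains both endpoints; (iii) the bags containing any fixed vertex form a subtree. All hold, so the decomposition is valid with width 3 − 1 = 2.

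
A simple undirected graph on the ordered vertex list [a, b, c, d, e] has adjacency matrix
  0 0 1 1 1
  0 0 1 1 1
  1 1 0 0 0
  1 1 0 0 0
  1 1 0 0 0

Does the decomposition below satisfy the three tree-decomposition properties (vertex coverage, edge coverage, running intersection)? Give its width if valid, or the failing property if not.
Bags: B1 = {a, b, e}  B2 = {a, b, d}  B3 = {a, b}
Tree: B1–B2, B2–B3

A tree decomposition must satisfy three properties: every vertex lies in some bag; for every edge, both endpoints lie together in some bag; and for every vertex, the bags containing it form a connected subtree. Here vertex c appears in no bag, so the decomposition is invalid.

No — vertex c appears in no bag.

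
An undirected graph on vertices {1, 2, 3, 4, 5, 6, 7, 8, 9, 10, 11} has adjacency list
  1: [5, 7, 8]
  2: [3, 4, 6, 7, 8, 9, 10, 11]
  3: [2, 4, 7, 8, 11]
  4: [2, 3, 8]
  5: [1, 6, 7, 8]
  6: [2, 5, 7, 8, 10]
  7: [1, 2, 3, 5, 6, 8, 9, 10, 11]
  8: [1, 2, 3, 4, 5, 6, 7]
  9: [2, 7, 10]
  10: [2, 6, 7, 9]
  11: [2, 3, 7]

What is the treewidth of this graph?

3

A width-3 tree decomposition is:
Bags: B1 = {2, 6, 7, 8}  B2 = {5, 6, 7, 8}  B3 = {2, 3, 7, 8}  B4 = {1, 5, 7, 8}  B5 = {2, 6, 7, 10}  B6 = {2, 3, 7, 11}  B7 = {2, 3, 4, 8}  B8 = {2, 7, 9, 10}
Tree: B1–B2, B1–B3, B2–B4, B1–B5, B3–B6, B3–B7, B5–B8
Each bag holds 4 vertices, so the decomposition has width 3, which upper-bounds the treewidth. On the other hand G contains the 4-clique {2, 3, 4, 8}. A clique must lie in a single bag of any decomposition, so no decomposition can have width below 3. Combining the bounds, tw(G) = 3.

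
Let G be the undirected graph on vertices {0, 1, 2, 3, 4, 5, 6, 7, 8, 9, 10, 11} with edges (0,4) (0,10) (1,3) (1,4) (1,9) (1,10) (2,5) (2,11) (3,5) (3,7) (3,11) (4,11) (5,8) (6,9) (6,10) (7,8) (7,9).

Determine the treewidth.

3

A width-3 tree decomposition is:
Bags: B1 = {0, 4, 6, 10}  B2 = {1, 4, 6, 10}  B3 = {1, 4, 6, 9}  B4 = {1, 4, 9, 11}  B5 = {1, 3, 9, 11}  B6 = {3, 7, 9, 11}  B7 = {2, 3, 7, 11}  B8 = {2, 3, 5, 7}  B9 = {2, 5, 7, 8}
Tree: B1–B2, B2–B3, B3–B4, B4–B5, B5–B6, B6–B7, B7–B8, B8–B9
The largest bag has 4 vertices, giving width 3; this decomposition certifies tw(G) ≤ 3. For the lower bound: the 4 vertex sets {0,6,10}, {4}, {1}, {3,7,9,11} are disjoint, each induces a connected subgraph, and every pair is joined by at least one edge of G. Contracting each set to a single vertex therefore yields K_{4} as a minor, and since treewidth is minor-monotone, tw(G) ≥ tw(K_{4}) = 3. Hence tw(G) = 3 exactly.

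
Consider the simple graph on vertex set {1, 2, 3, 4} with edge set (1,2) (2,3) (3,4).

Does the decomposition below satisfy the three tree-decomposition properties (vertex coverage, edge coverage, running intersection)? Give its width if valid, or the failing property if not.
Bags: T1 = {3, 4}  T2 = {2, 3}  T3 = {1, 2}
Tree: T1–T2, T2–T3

Yes; width 1.

Every vertex of G appears in some bag (union = {1, 2, 3, 4}); every edge is covered by a bag; and for each vertex v the set of bags containing v is connected in the bag tree. The decomposition is therefore valid. The largest bag has 2 vertices, so the width is 1.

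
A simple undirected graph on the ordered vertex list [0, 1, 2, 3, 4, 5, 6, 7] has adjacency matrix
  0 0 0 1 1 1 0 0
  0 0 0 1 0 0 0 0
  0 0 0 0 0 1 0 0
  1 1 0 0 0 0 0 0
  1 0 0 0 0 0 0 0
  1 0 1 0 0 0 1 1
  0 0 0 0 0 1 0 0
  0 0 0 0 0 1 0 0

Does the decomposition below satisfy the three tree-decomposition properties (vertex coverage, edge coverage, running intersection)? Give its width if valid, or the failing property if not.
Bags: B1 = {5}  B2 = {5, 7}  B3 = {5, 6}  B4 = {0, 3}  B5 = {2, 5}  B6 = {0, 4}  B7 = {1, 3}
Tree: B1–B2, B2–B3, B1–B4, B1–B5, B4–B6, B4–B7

A tree decomposition must satisfy three properties: every vertex lies in some bag; for every edge, both endpoints lie together in some bag; and for every vertex, the bags containing it form a connected subtree. Here edge (0,5) lies in no bag, so the decomposition is invalid.

No — edge (0,5) lies in no bag.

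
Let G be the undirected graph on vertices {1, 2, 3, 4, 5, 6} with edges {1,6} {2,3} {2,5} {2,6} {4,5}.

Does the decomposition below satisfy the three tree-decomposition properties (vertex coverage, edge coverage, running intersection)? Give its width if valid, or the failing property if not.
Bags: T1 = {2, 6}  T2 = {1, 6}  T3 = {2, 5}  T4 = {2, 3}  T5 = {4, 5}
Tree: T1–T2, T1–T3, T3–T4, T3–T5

Yes; width 1.

Vertex coverage: the bags together contain {1, 2, 3, 4, 5, 6}, the full vertex set. Edge coverage: each edge of G has both endpoints in at least one bag. Running intersection: for every vertex, the bags containing it form a connected subtree. All three properties hold, so this is a valid tree decomposition of width max|bag| − 1 = 1, and hence tw(G) ≤ 1.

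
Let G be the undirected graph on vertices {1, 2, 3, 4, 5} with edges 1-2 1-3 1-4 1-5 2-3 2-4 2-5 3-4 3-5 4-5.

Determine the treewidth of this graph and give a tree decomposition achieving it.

Treewidth 4.
Bags: B1 = {1, 2, 3, 4, 5}
Tree: (single bag)

With just one bag of size 5, the width is 5 − 1 = 4, so tw(G) ≤ 4. For the lower bound, the 5 vertices {1, 2, 3, 4, 5} are pairwise adjacent, and any tree decomposition puts a clique entirely inside one bag — forcing width ≥ 4. Therefore the treewidth is 4.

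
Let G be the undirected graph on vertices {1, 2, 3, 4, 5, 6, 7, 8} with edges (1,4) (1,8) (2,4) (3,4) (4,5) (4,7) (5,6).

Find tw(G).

A width-1 tree decomposition is:
Bags: B1 = {4, 7}  B2 = {4, 5}  B3 = {2, 4}  B4 = {1, 4}  B5 = {1, 8}  B6 = {5, 6}  B7 = {3, 4}
Tree: B1–B2, B1–B3, B3–B4, B4–B5, B2–B6, B3–B7
Every bag has size at most 2, so the width is 2 − 1 = 1 and tw(G) ≤ 1. G has an edge, so its treewidth is at least 1. Therefore the treewidth is 1.

1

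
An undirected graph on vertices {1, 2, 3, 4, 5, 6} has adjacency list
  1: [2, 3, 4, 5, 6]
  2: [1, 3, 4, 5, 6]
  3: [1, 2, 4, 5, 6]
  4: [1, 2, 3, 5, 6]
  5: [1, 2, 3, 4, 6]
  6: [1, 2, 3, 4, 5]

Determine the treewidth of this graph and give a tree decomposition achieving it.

A single bag containing all 6 vertices is trivially a valid decomposition of width 5. For the lower bound, the 6 vertices {1, 2, 3, 4, 5, 6} are pairwise adjacent, and any tree decomposition puts a clique entirely inside one bag — forcing width ≥ 5. The upper and lower bounds meet at 5, so that is the treewidth.

Treewidth 5.
Bags: B1 = {1, 2, 3, 4, 5, 6}
Tree: (single bag)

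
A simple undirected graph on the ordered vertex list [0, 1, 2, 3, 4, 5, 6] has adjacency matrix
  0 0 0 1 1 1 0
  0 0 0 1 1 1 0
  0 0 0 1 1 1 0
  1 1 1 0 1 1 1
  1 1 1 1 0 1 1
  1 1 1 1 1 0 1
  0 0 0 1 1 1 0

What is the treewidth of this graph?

3

A width-3 tree decomposition is:
Bags: B1 = {1, 3, 4, 5}  B2 = {2, 3, 4, 5}  B3 = {3, 4, 5, 6}  B4 = {0, 3, 4, 5}
Tree: B1–B2, B2–B3, B2–B4
Each bag holds 4 vertices, so the decomposition has width 3, which upper-bounds the treewidth. For the lower bound, the 4 vertices {0, 3, 4, 5} are pairwise adjacent, and any tree decomposition puts a clique entirely inside one bag — forcing width ≥ 3. Hence tw(G) = 3 exactly.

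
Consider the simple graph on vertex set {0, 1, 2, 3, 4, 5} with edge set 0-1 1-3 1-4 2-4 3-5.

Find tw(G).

A width-1 tree decomposition is:
Bags: B1 = {1, 4}  B2 = {1, 3}  B3 = {2, 4}  B4 = {3, 5}  B5 = {0, 1}
Tree: B1–B2, B1–B3, B2–B4, B1–B5
Every bag has size at most 2, so the width is 2 − 1 = 1 and tw(G) ≤ 1. G has an edge, so its treewidth is at least 1. Hence tw(G) = 1 exactly.

1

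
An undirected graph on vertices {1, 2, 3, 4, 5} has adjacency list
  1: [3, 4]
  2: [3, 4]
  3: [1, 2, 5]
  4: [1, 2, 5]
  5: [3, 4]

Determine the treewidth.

2

A width-2 tree decomposition is:
Bags: B1 = {2, 3, 4}  B2 = {1, 3, 4}  B3 = {3, 4, 5}
Tree: B1–B2, B2–B3
Every bag has size at most 3, so the width is 3 − 1 = 2 and tw(G) ≤ 2. For the lower bound, G contains the cycle 4–2–3–1–4, so G is not a forest; only forests have treewidth ≤ 1, hence tw(G) ≥ 2. The upper and lower bounds meet at 2, so that is the treewidth.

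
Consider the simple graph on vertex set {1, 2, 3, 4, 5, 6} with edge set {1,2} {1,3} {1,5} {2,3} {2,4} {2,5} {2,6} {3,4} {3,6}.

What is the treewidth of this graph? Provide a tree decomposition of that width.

Treewidth 2.
One such decomposition:
Bags: B1 = {2, 3, 4}  B2 = {2, 3, 6}  B3 = {1, 2, 3}  B4 = {1, 2, 5}
Tree: B1–B2, B1–B3, B3–B4

Every bag has size at most 3, so the width is 3 − 1 = 2 and tw(G) ≤ 2. Conversely, {1, 2, 3} is a clique of size 3, and the vertices of any clique must share a bag in every tree decomposition; so some bag has ≥ 3 vertices and tw(G) ≥ 2. The upper and lower bounds meet at 2, so that is the treewidth.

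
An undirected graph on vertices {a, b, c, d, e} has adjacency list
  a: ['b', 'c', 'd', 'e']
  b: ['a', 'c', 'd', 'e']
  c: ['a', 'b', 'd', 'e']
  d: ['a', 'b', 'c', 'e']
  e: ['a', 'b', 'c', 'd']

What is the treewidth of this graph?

A width-4 tree decomposition is:
Bags: B1 = {a, b, c, d, e}
Tree: (single bag)
A single bag containing all 5 vertices is trivially a valid decomposition of width 4. On the other hand G contains the 5-clique {a, b, c, d, e}. A clique must lie in a single bag of any decomposition, so no decomposition can have width below 4. Hence tw(G) = 4 exactly.

4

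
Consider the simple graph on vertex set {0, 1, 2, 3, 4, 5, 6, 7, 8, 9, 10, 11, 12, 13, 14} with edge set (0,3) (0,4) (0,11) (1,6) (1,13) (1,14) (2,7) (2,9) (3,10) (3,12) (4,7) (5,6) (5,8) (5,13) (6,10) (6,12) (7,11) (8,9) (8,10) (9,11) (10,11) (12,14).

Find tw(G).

A width-3 tree decomposition is:
Bags: B1 = {2, 4, 7, 9}  B2 = {4, 7, 9, 11}  B3 = {0, 4, 9, 11}  B4 = {0, 8, 9, 11}  B5 = {0, 8, 10, 11}  B6 = {0, 3, 8, 10}  B7 = {3, 5, 8, 10}  B8 = {3, 5, 6, 10}  B9 = {3, 5, 6, 12}  B10 = {5, 6, 12, 13}  B11 = {1, 6, 12, 13}  B12 = {1, 12, 13, 14}
Tree: B1–B2, B2–B3, B3–B4, B4–B5, B5–B6, B6–B7, B7–B8, B8–B9, B9–B10, B10–B11, B11–B12
The largest bag has 4 vertices, giving width 3; this decomposition certifies tw(G) ≤ 3. For the lower bound: the 4 vertex sets {2,4,7}, {9}, {11}, {0,3,8,10} are disjoint, each induces a connected subgraph, and every pair is joined by at least one edge of G. Contracting each set to a single vertex therefore yields K_{4} as a minor, and since treewidth is minor-monotone, tw(G) ≥ tw(K_{4}) = 3. Therefore the treewidth is 3.

3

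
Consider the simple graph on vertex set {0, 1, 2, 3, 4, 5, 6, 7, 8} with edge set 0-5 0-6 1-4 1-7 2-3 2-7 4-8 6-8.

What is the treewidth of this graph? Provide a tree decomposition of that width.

Every bag has size at most 2, so the width is 2 − 1 = 1 and tw(G) ≤ 1. Since G has at least one edge (e.g. 5–0), it is not an edgeless graph, so tw(G) ≥ 1. Therefore the treewidth is 1.

Treewidth 1.
One such decomposition:
Bags: B1 = {0, 5}  B2 = {0, 6}  B3 = {6, 8}  B4 = {4, 8}  B5 = {1, 4}  B6 = {1, 7}  B7 = {2, 7}  B8 = {2, 3}
Tree: B1–B2, B2–B3, B3–B4, B4–B5, B5–B6, B6–B7, B7–B8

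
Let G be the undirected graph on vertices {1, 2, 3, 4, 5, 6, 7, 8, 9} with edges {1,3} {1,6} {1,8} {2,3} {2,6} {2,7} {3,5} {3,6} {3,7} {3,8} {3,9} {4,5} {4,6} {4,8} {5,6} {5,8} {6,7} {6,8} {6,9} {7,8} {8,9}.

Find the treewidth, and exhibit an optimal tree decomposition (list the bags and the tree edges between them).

Each bag holds 4 vertices, so the decomposition has width 3, which upper-bounds the treewidth. Conversely, {1, 3, 6, 8} is a clique of size 4, and the vertices of any clique must share a bag in every tree decomposition; so some bag has ≥ 4 vertices and tw(G) ≥ 3. Hence tw(G) = 3 exactly.

Treewidth 3.
One such decomposition:
Bags: B1 = {1, 3, 6, 8}  B2 = {3, 6, 8, 9}  B3 = {3, 5, 6, 8}  B4 = {3, 6, 7, 8}  B5 = {2, 3, 6, 7}  B6 = {4, 5, 6, 8}
Tree: B1–B2, B2–B3, B1–B4, B4–B5, B3–B6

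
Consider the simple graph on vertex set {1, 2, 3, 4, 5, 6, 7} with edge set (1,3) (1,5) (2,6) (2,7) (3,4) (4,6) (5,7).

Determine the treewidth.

2

A width-2 tree decomposition is:
Bags: B1 = {1, 3, 4}  B2 = {1, 4, 6}  B3 = {1, 2, 6}  B4 = {1, 2, 7}  B5 = {1, 5, 7}
Tree: B1–B2, B2–B3, B3–B4, B4–B5
Every bag has size at most 3, so the width is 3 − 1 = 2 and tw(G) ≤ 2. The edges 1–3–4–6–2–7–5–1 form a cycle, so G is not a tree and its treewidth is at least 2. Hence tw(G) = 2 exactly.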